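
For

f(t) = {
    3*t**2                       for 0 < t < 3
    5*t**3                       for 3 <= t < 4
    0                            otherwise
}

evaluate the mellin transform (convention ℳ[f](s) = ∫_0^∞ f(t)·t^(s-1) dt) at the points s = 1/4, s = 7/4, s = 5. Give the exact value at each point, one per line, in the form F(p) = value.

decompose at 3; ℳ[f](s) sums the 2 pieces' integrals
on [0, 3) integrate f = 3*t**2 against the kernel
segment [3, 4) carries 5*t**3; integrate it

F(1/4) = -384*3**(1/4)/13 + 1280*sqrt(2)/13
F(7/4) = -6048*3**(3/4)/95 + 10240*sqrt(2)/19
F(5) = 2116613/56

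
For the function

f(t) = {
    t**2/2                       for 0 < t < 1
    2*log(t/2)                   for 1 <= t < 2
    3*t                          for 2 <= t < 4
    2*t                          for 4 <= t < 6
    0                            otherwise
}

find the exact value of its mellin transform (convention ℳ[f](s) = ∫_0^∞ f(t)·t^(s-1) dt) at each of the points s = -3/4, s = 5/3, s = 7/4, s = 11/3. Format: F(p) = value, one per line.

F(-3/4) = -124*2**(1/4)/9 - 8*log(2)/3 + 178/45 + 4*sqrt(2) + 8*6**(1/4)
F(5/3) = -297*2**(2/3)/50 + 6*log(2)/5 + 471/550 + 12*2**(1/3) + 27*6**(2/3)
F(7/4) = -3056*2**(3/4)/539 + 578/735 + 8*log(2)/7 + 128*sqrt(2)/11 + 288*6**(3/4)/11
F(11/3) = -9720*2**(2/3)/847 + 975/4114 + 6*log(2)/11 + 768*2**(1/3)/7 + 3888*6**(2/3)/7

reversing the shared t-power: t/2 on [0, 1); 2*log(t/2)/t on [1, 2); 3 on [2, 4); …
strip the common scale on t: t on [0, 1/2); log(t)/t on [1/2, 1); 3 on [1, 2); …
split f at 1, 2, 4: ℳ[f](s) collects 4 kernel integrals
[0, 1) adds the kernel integral of t**2/2
the [1, 2) slice contributes ∫ 2*log(t/2)·t^(s-1) dt
segment 2 to 4 holds 3*t; add its integral
∫ 2*t·t^(s-1) over [4, 6)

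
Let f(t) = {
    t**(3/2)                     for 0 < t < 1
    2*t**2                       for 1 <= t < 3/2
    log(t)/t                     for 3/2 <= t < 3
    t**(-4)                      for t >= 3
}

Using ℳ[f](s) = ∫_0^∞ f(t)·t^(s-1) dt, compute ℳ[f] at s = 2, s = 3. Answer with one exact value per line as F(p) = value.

F(2) = 1759/2016 + 3*log(2)/2 + 3*log(3)/2
F(3) = 9*log(2)/8 + 271/180 + 27*log(3)/8

breakpoints 1, 3/2, 3: one integral from each of the 4 segments
on [0, 1): add ∫ t**(3/2)·t^(s-1) dt
piece [1, 3/2): integrate 2*t**2 against the kernel
for t in [3/2, 3): the term is ∫ log(t)/t·t^(s-1)
∫ over [3, ∞) of t**(-4)·t^(s-1) joins the sum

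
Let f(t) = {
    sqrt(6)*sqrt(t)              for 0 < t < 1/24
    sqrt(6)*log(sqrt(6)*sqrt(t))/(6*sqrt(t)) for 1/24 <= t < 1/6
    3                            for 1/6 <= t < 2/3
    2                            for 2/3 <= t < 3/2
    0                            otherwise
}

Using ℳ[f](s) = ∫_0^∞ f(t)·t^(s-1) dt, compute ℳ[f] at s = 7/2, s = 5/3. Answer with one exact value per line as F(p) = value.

strip the common scale on t: sqrt(2)*sqrt(t) on [0, 1/8); sqrt(2)*log(sqrt(2)*sqrt(t))/(2*sqrt(t)) on [1/8, 1/2); 3 on [1/2, 2); …
remove the common scale on t first: sqrt(t) on [0, 1/4); log(sqrt(t))/sqrt(t) on [1/4, 1); 3 on [1, 4); …
back out the power substitution: t on [0, 1/2); log(t)/t on [1/2, 1); 3 on [1, 2); …
f breaks at 1/24, 1/6, 2/3 into 4 integrals to sum
on [0, 1/24) integrate f = sqrt(6)*sqrt(t) against the kernel
piece [1/24, 1/6): integrate sqrt(6)*log(sqrt(6)*sqrt(t))/(6*sqrt(t)) against the kernel
on [1/6, 2/3): add ∫ 3·t^(s-1) dt
between 2/3 and 3/2 the integrand is 2·t^(s-1)

F(7/2) = sqrt(6)*(112*log(2) + 27640701)/27869184
F(5/3) = 3**(1/3)*(-18408*2**(1/3) + 1025 + 1820*log(2) + 40768*2**(2/3) + 275184*6**(1/3))/305760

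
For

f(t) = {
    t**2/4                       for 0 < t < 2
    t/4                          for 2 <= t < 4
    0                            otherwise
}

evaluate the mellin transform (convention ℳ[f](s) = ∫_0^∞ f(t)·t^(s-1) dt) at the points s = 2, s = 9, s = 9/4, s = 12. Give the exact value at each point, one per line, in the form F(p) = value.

strip the common scale on t: t**2 on [0, 1); t/2 on [1, 2)
back out the shared t-power: t on [0, 1); 1/2 on [1, 2)
slice at 2, transform all 2 pieces, and sum them
segment [0, 2) carries t**2/4; integrate it
segment [2, 4) carries t/4; integrate it

F(2) = 17/3
F(9) = 1442944/55
F(9/4) = 72*2**(1/4)/221 + 64*sqrt(2)/13
F(12) = 117452800/91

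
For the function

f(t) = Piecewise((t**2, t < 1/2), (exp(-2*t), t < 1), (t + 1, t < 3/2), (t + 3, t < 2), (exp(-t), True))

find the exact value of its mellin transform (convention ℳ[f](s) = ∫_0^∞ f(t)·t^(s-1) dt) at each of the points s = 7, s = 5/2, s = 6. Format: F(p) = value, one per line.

F(7) = (493164*E + 2635567*exp(2) + 169493184)*exp(-2)/32256
F(5/2) = sqrt(2)*(3150*E + 630*sqrt(2)*(-7 + 6*sqrt(pi)*exp(2)*erfc(sqrt(2)) + 28*sqrt(2)) + (-9072*sqrt(3) - 3456*sqrt(2) - 945*sqrt(pi)*erfc(sqrt(2)) + 945*sqrt(pi)*erfc(1) + 71494)*exp(2))*exp(-2)/10080
F(6) = (219072*E + 1986101*exp(2) + 36916992)*exp(-2)/43008

breakpoints 1/2, 1, 3/2, 2: one integral from each of the 5 segments
piece [0, 1/2): integrate t**2 against the kernel
[1/2, 1) adds the kernel integral of exp(-2*t)
∫ over [1, 3/2) of (t + 1)·t^(s-1) joins the sum
[3/2, 2) adds the kernel integral of (t + 3)
on [2, ∞) integrate f = exp(-t) against the kernel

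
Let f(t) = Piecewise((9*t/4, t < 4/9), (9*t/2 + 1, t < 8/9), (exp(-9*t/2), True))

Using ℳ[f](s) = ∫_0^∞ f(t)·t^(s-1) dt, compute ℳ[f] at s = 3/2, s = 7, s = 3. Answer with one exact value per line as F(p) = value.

F(3/2) = (15*sqrt(2)*(sqrt(pi)*exp(4)*erfc(2) + 4) + 32*(-4 + 17*sqrt(2))*exp(4))*exp(-4)/405
F(7) = 4474880*exp(-4)/4782969 + 3135488/11160261
F(3) = 208*exp(-4)/729 + 1936/2187

reversing the common scale on t: 3*t/2 on [0, 2/3); 3*t + 1 on [2/3, 4/3); exp(-3*t) on [4/3, ∞)
remove the common scale on t first: t/2 on [0, 2); t + 1 on [2, 4); exp(-t) on [4, ∞)
reversing the common scale on t: t on [0, 1); 2*t + 1 on [1, 2); exp(-2*t) on [2, ∞)
linearity at 4/9, 8/9 turns ℳ[f](s) into 3 summed integrals
∫ 9*t/4·t^(s-1) over [0, 4/9)
∫ (9*t/2 + 1)·t^(s-1) over [4/9, 8/9)
between 8/9 and ∞ the integrand is exp(-9*t/2)·t^(s-1)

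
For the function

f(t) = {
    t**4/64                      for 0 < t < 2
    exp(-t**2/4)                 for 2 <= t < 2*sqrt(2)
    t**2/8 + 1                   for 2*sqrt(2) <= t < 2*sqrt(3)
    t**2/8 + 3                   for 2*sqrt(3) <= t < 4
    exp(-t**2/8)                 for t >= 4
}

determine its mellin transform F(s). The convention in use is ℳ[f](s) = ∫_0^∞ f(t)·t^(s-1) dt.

strip the common scale on t: t**4/4 on [0, 1); exp(-t**2) on [1, sqrt(2)); t**2/2 + 1 on [sqrt(2), sqrt(3)); …
the power substitution comes off first: t**2/4 on [0, 1); exp(-t) on [1, 2); t/2 + 1 on [2, 3); …
peel off the common scale on t: t**2 on [0, 1/2); exp(-2*t) on [1/2, 1); t + 1 on [1, 3/2); …
the 5 pieces separated at 2, 2*sqrt(2), 2*sqrt(3), 4 each add one integral
segment [0, 2) carries t**4/64; integrate it
segment 2 to 2*sqrt(2) holds exp(-t**2/4); add its integral
segment 2*sqrt(2) to 2*sqrt(3) holds (t**2/8 + 1); add its integral
on [2*sqrt(3), 4): add ∫ (t**2/8 + 3)·t^(s-1) dt
∫ over [4, ∞) of exp(-t**2/8)·t^(s-1) joins the sum

2**s*(2*2**(s/2)*s*(s + 2)*(s + 4)*uppergamma(s/2, 2) - 8*2**(s/2)*s*(s + 4) - 8*2**(s/2)*(s + 4) + 20*2**s*s*(s + 4) + 24*2**s*(s + 4) - 8*3**(s/2)*s*(s + 4) - 16*3**(s/2)*(s + 4) + 2*s*(s + 2)*(s + 4)*uppergamma(s/2, 1) - 2*s*(s + 2)*(s + 4)*uppergamma(s/2, 2) + s*(s + 2))/(4*s*(s + 2)*(s + 4))
  Re(s) > -4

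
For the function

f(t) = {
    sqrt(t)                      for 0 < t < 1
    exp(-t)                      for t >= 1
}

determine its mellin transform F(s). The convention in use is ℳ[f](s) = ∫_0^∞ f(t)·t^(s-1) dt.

((2*s + 1)*uppergamma(s, 1) + 2)/(2*s + 1)
  Re(s) > -1/2

cuts at 1: linearity sums the 2 kernel integrals
[0, 1) adds the kernel integral of sqrt(t)
over [1, ∞), the kernel integral of exp(-t) enters the sum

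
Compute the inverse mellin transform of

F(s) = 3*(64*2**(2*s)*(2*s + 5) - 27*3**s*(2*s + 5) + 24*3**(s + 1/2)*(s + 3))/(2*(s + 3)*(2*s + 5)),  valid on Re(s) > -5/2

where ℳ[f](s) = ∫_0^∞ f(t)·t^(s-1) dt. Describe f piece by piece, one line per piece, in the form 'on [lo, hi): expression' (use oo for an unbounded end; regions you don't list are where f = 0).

slice at 3, transform all 2 pieces, and sum them
[0, 3) adds the kernel integral of 2*t**(5/2)
segment 3 to 4 holds 3*t**3/2; add its integral

on [0, 3): 2*t**(5/2)
on [3, 4): 3*t**3/2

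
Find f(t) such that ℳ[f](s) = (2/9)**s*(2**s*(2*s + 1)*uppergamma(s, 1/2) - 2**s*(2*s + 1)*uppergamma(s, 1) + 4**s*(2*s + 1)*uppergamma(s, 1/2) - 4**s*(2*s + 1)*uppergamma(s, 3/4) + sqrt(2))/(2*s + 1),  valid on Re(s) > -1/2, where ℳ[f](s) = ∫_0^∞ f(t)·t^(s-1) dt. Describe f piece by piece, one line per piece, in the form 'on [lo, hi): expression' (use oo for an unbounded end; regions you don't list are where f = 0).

on [0, 2/9): 3*sqrt(t)/2
on [2/9, 4/9): exp(-9*t/4)
on [4/9, 2/3): exp(-9*t/8)

peel off the common scale on t: sqrt(6)*sqrt(t)/2 on [0, 1/3); exp(-3*t/2) on [1/3, 2/3); exp(-3*t/4) on [2/3, 1)
strip the common scale on t: sqrt(t) on [0, 1/2); exp(-t) on [1/2, 1); exp(-t/2) on [1, 3/2)
integrate the 3 segments split at 2/9, 4/9, then add the results
on [0, 2/9): add ∫ 3*sqrt(t)/2·t^(s-1) dt
∫ over [2/9, 4/9) of exp(-9*t/4)·t^(s-1) joins the sum
over [4/9, 2/3), the kernel integral of exp(-9*t/8) enters the sum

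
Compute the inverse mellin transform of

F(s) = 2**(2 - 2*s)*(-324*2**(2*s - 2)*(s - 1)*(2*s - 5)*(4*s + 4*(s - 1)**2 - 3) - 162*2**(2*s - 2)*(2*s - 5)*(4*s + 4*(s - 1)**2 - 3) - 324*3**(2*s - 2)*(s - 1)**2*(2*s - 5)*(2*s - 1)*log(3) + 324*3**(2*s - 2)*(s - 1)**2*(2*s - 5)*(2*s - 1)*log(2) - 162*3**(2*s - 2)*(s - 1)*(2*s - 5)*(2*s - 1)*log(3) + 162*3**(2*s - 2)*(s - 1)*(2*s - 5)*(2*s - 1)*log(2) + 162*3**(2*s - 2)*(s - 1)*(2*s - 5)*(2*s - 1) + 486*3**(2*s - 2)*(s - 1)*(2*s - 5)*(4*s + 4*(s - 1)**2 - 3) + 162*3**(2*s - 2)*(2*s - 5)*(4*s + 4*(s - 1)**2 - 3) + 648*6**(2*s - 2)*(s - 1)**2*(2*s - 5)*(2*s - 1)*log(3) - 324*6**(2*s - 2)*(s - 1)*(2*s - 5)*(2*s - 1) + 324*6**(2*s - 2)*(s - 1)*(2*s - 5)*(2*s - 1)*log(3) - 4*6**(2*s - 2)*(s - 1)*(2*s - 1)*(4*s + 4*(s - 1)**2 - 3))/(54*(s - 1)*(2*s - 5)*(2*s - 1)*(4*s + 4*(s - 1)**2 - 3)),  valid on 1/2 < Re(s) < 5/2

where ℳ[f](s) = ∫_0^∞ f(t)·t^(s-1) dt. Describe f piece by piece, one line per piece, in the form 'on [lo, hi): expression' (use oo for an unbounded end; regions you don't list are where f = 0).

on [0, 1): 1/sqrt(t)
on [1, 9/4): (sqrt(t) + 3)/t
on [9/4, 9): log(sqrt(t))/sqrt(t)
on [9, oo): t**(-5/2)

reversing the shared t-power: sqrt(t) on [0, 1); sqrt(t) + 3 on [1, 9/4); sqrt(t)*log(sqrt(t)) on [9/4, 9); …
back out the power substitution: t on [0, 1); t + 3 on [1, 3/2); t*log(t) on [3/2, 3); …
treat the 4 regions marked off by 1, 9/4, 9 separately and sum
on [0, 1): add ∫ 1/sqrt(t)·t^(s-1) dt
for t in [1, 9/4): the term is ∫ (sqrt(t) + 3)/t·t^(s-1)
piece [9/4, 9): integrate log(sqrt(t))/sqrt(t) against the kernel
on [9, ∞) integrate f = t**(-5/2) against the kernel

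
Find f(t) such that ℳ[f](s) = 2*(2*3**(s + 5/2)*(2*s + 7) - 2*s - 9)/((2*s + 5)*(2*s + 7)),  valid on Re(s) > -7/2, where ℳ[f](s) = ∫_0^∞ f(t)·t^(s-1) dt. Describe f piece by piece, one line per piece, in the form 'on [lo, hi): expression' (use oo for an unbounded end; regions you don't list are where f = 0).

on [0, 1): t**(7/2)
on [1, 3): 2*t**(5/2)

strip the shared t-power: t**(5/2) on [0, 1); 2*t**(3/2) on [1, 3)
reversing the shared t-power: t**(3/2) on [0, 1); 2*sqrt(t) on [1, 3)
slice at 1, transform all 2 pieces, and sum them
segment 0 to 1 holds t**(7/2); add its integral
∫ 2*t**(5/2)·t^(s-1) over [1, 3)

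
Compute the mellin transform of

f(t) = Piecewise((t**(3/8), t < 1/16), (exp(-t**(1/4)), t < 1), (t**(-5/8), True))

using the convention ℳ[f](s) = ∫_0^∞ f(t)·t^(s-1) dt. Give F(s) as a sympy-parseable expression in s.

2*(2*2**(4*s)*(8*s - 5)*(8*s + 3)*uppergamma(4*s, 1/2) - 2*2**(4*s)*(8*s - 5)*(8*s + 3)*uppergamma(4*s, 1) - 4*2**(4*s)*(8*s + 3) + sqrt(2)*(8*s - 5))/(16**s*(8*s - 5)*(8*s + 3))
  -3/8 < Re(s) < 5/8

remove the power substitution first: t**(3/4) on [0, 1/4); exp(-sqrt(t)) on [1/4, 1); t**(-5/4) on [1, ∞)
peel off the power substitution: t**(3/2) on [0, 1/2); exp(-t) on [1/2, 1); t**(-5/2) on [1, ∞)
decompose at 1/16, 1; ℳ[f](s) sums the 3 pieces' integrals
segment 0 to 1/16 holds t**(3/8); add its integral
for t in [1/16, 1): the term is ∫ exp(-t**(1/4))·t^(s-1)
on [1, ∞) integrate f = t**(-5/8) against the kernel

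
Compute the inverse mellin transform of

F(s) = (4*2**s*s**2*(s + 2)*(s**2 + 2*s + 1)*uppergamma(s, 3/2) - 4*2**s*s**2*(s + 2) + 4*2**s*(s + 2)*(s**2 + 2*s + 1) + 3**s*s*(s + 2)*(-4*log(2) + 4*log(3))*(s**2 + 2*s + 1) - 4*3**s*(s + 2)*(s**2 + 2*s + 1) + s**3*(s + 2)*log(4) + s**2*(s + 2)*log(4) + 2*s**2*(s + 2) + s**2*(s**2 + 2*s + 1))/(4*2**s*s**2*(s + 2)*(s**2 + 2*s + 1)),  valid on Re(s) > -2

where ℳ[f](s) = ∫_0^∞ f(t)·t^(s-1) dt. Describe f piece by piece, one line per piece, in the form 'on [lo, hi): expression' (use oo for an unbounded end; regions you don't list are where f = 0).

on [0, 1/2): t**2
on [1/2, 1): t*log(t)
on [1, 3/2): log(t)
on [3/2, oo): exp(-t)

linearity at 1/2, 1, 3/2 turns ℳ[f](s) into 4 summed integrals
on [0, 1/2): add ∫ t**2·t^(s-1) dt
segment 1/2 to 1 holds t*log(t); add its integral
on [1, 3/2): add ∫ log(t)·t^(s-1) dt
over [3/2, ∞), the kernel integral of exp(-t) enters the sum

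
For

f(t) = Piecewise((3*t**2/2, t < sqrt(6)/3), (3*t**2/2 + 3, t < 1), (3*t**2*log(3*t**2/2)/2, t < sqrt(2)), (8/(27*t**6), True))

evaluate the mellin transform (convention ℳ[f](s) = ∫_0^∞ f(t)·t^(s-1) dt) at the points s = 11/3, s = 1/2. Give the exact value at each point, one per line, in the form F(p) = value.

F(11/3) = -6226*2**(5/6)/18207 - 2*2**(5/6)*3**(1/6)/11 - 9*log(3)/34 + 9*log(2)/34 + 7479/6358 + 18*2**(5/6)*log(3)/17
F(1/2) = -2*2**(1/4)*3**(3/4) - 7078*2**(1/4)/7425 + log(2**(3/5)*3**(-3/5 + 6*2**(1/4)/5)) + 177/25

back out the power substitution: 3*t/2 on [0, 2/3); 3*t/2 + 3 on [2/3, 1); 3*t*log(3*t/2)/2 on [1, 2); …
remove the common scale on t first: t on [0, 1); t + 3 on [1, 3/2); t*log(t) on [3/2, 3); …
decompose at sqrt(6)/3, 1, sqrt(2); ℳ[f](s) sums the 4 pieces' integrals
∫ 3*t**2/2·t^(s-1) over [0, sqrt(6)/3)
on [sqrt(6)/3, 1) integrate f = (3*t**2/2 + 3) against the kernel
for t in [1, sqrt(2)): the term is ∫ 3*t**2*log(3*t**2/2)/2·t^(s-1)
[sqrt(2), ∞) adds the kernel integral of 8/(27*t**6)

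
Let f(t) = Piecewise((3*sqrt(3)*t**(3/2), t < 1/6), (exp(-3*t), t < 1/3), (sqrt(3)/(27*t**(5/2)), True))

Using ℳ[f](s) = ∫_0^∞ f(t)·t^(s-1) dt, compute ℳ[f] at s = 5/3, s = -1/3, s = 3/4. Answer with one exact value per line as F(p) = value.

remove the common scale on t first: t**(3/2) on [0, 1/2); exp(-t) on [1/2, 1); t**(-5/2) on [1, ∞)
decompose at 1/6, 1/3; ℳ[f](s) sums the 3 pieces' integrals
on [0, 1/6): add ∫ 3*sqrt(3)*t**(3/2)·t^(s-1) dt
∫ exp(-3*t)·t^(s-1) over [1/6, 1/3)
on [1/3, ∞) integrate f = sqrt(3)/(27*t**(5/2)) against the kernel

F(5/3) = 3**(1/3)*(-760*uppergamma(5/3, 1) + 15*2**(5/6) + 760*uppergamma(5/3, 1/2) + 912)/6840
F(-1/3) = 3**(1/3)*(-uppergamma(-1/3, 1) + 6/17 + 3*2**(5/6)/14 + uppergamma(-1/3, 1/2))
F(3/4) = 3**(1/4)*(-126*uppergamma(3/4, 1) + 7*2**(3/4) + 72 + 126*uppergamma(3/4, 1/2))/378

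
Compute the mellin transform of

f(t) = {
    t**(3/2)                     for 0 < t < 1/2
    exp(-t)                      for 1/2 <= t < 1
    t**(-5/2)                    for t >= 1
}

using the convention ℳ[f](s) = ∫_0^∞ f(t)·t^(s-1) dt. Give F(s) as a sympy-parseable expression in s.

summing 3 kernel integrals split by 1/2, 1 yields ℳ[f](s)
segment 0 to 1/2 holds t**(3/2); add its integral
segment 1/2 to 1 holds exp(-t); add its integral
piece [1, ∞): integrate t**(-5/2) against the kernel

(2*2**s*(2*s - 5)*(2*s + 3)*uppergamma(s, 1/2) - 2*2**s*(2*s - 5)*(2*s + 3)*uppergamma(s, 1) - 4*2**s*(2*s + 3) + sqrt(2)*(2*s - 5))/(2*2**s*(2*s - 5)*(2*s + 3))
  -3/2 < Re(s) < 5/2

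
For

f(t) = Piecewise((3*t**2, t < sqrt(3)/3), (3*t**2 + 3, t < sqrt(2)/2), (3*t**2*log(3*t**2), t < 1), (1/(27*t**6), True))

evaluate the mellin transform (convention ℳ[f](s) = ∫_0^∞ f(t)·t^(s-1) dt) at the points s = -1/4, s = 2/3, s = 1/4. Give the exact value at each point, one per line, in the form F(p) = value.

strip the power substitution: 3*t on [0, 1/3); 3*t + 3 on [1/3, 1/2); 3*t*log(3*t) on [1/2, 1); …
undo the common scale on t: t on [0, 1); t + 3 on [1, 3/2); t*log(t) on [3/2, 3); …
linearity at sqrt(3)/3, sqrt(2)/2, 1 turns ℳ[f](s) into 4 summed integrals
over [0, sqrt(3)/3), the kernel integral of 3*t**2 enters the sum
the [sqrt(3)/3, sqrt(2)/2) slice contributes ∫ (3*t**2 + 3)·t^(s-1) dt
[sqrt(2)/2, 1) adds the kernel integral of 3*t**2*log(3*t**2)
between 1 and ∞ the integrand is 1/(27*t**6)·t^(s-1)

F(-1/4) = -498*2**(1/8)/49 - 64604/33075 + log(2**(6*2**(1/8)/7)*3**(12/7 - 6*2**(1/8)/7)) + 12*3**(1/8)
F(2/3) = -3*3**(2/3)/2 - 241/288 - 9*2**(2/3)*log(3)/32 + 9*2**(2/3)*log(2)/32 + 9*log(3)/8 + 351*2**(2/3)/128
F(1/4) = -4*3**(7/8) - 244/207 + log(2**(2**(7/8)/3)*3**(4/3 - 2**(7/8)/3)) + 179*2**(7/8)/27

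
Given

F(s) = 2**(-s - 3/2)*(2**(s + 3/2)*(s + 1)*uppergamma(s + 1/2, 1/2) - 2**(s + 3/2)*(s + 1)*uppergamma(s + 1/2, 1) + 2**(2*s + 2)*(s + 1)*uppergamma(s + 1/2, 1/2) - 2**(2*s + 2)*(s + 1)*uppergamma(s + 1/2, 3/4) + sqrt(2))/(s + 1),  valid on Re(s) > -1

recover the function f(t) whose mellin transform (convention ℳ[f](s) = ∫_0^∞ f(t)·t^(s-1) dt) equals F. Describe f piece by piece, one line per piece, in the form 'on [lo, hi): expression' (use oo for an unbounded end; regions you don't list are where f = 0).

on [0, 1/2): t
on [1/2, 1): sqrt(t)*exp(-t)
on [1, 3/2): sqrt(t)*exp(-t/2)

undo the shared t-power: sqrt(t) on [0, 1/2); exp(-t) on [1/2, 1); exp(-t/2) on [1, 3/2)
summing 3 kernel integrals split by 1/2, 1 yields ℳ[f](s)
the [0, 1/2) slice contributes ∫ t·t^(s-1) dt
∫ over [1/2, 1) of sqrt(t)*exp(-t)·t^(s-1) joins the sum
piece [1, 3/2): integrate sqrt(t)*exp(-t/2) against the kernel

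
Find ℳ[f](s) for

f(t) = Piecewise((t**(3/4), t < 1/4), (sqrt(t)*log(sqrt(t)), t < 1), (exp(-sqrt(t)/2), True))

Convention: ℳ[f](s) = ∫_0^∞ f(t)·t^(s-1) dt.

(2*2**(4*s)*(4*s + 3)*(4*s**2 + 4*s + 1)*uppergamma(2*s, 1/2) - 2*2**(2*s)*(4*s + 3) + s*(4*s + 3)*log(4) + 4*s + (4*s + 3)*log(2) + sqrt(2)*(4*s**2 + 4*s + 1) + 3)/(4**s*(4*s + 3)*(4*s**2 + 4*s + 1))
  Re(s) > -3/4

undo the power substitution: t**(3/2) on [0, 1/2); t*log(t) on [1/2, 1); exp(-t/2) on [1, ∞)
treat the 3 regions marked off by 1/4, 1 separately and sum
between 0 and 1/4 the integrand is t**(3/4)·t^(s-1)
piece [1/4, 1): integrate sqrt(t)*log(sqrt(t)) against the kernel
between 1 and ∞ the integrand is exp(-sqrt(t)/2)·t^(s-1)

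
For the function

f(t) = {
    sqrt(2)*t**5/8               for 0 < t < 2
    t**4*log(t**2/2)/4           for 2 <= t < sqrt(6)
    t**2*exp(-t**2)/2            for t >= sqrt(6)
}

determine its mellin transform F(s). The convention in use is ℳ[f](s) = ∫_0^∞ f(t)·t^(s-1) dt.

strip the power substitution: sqrt(2)*t**(5/2)/8 on [0, 4); t**2*log(t/2)/4 on [4, 6); t*exp(-t)/2 on [6, ∞)
the common scale on t comes off first: t**(5/2) on [0, 2); t**2*log(t) on [2, 3); t*exp(-2*t) on [3, ∞)
invert the shared t-power to get t**(3/2) on [0, 2); t*log(t) on [2, 3); exp(-2*t) on [3, ∞)
cuts at 2, sqrt(6): linearity sums the 3 kernel integrals
the [0, 2) slice contributes ∫ sqrt(2)*t**5/8·t^(s-1) dt
on [2, sqrt(6)) integrate f = t**4*log(t**2/2)/4 against the kernel
on [sqrt(6), ∞) integrate f = t**2*exp(-t**2)/2 against the kernel

2**(s/2)*6**(-s/2 - 1)*(-2*12**(s/2 + 1)*(s/2 + 1)*(s + 5)*log(2) - 2*12**(s/2 + 1)*(s + 5)*log(2) + 2*12**(s/2 + 1)*(s + 5) + 4*12**(s/2 + 1)*sqrt(2)*(s + (s/2 + 1)**2 + 3) + 3*18**(s/2 + 1)*(s/2 + 1)*(s + 5)*log(3) - 3*18**(s/2 + 1)*(s + 5) + 3*18**(s/2 + 1)*(s + 5)*log(3) + 3**(s/2 + 1)*(s + 5)*(s + (s/2 + 1)**2 + 3)*uppergamma(s/2 + 1, 6))/(2*(s + 5)*(s + (s/2 + 1)**2 + 3))
  Re(s) > -5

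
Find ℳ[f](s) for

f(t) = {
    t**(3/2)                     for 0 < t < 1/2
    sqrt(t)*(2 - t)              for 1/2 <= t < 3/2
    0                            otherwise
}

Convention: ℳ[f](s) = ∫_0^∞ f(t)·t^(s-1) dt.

remove the shared t-power first: t on [0, 1/2); 2 - t on [1/2, 3/2)
slice at 1/2, transform all 2 pieces, and sum them
on [0, 1/2) integrate f = t**(3/2) against the kernel
segment 1/2 to 3/2 holds sqrt(t)*(2 - t); add its integral

2**(-s - 1/2)*(3**(s + 1/2)*(2*s + 1) + 8*3**(s + 1/2) - 4*s - 10)/((2*s + 1)*(2*s + 3))
  Re(s) > -3/2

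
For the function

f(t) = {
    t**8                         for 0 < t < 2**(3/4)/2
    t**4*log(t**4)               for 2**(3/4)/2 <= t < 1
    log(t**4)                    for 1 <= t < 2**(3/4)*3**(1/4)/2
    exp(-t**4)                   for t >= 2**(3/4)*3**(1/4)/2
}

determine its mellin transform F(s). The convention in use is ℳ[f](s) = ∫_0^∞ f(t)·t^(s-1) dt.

invert the power substitution to get t**4 on [0, sqrt(2)/2); t**2*log(t**2) on [sqrt(2)/2, 1); log(t**2) on [1, sqrt(6)/2); …
strip the power substitution: t**2 on [0, 1/2); t*log(t) on [1/2, 1); log(t) on [1, 3/2); …
decompose at 2**(3/4)/2, 1, 2**(3/4)*3**(1/4)/2; ℳ[f](s) sums the 4 pieces' integrals
the [0, 2**(3/4)/2) slice contributes ∫ t**8·t^(s-1) dt
piece [2**(3/4)/2, 1): integrate t**4*log(t**4) against the kernel
[1, 2**(3/4)*3**(1/4)/2) adds the kernel integral of log(t**4)
piece [2**(3/4)*3**(1/4)/2, ∞): integrate exp(-t**4) against the kernel

(2**(3/4)/2)**s*(2**(s/4)*s**2*(s + 8)*(s**2 + 8*s + 16)*uppergamma(s/4, 3/2) - 16*2**(s/4)*s**2*(s + 8) + 16*2**(s/4)*(s + 8)*(s**2 + 8*s + 16) + 3**(s/4)*s*(s + 8)*(-4*log(2) + 4*log(3))*(s**2 + 8*s + 16) - 16*3**(s/4)*(s + 8)*(s**2 + 8*s + 16) + s**3*(s + 8)*log(4) + 8*s**2*(s + 8)*log(2) + 8*s**2*(s + 8) + s**2*(s**2 + 8*s + 16))/(4*s**2*(s + 8)*(s**2 + 8*s + 16))
  Re(s) > -8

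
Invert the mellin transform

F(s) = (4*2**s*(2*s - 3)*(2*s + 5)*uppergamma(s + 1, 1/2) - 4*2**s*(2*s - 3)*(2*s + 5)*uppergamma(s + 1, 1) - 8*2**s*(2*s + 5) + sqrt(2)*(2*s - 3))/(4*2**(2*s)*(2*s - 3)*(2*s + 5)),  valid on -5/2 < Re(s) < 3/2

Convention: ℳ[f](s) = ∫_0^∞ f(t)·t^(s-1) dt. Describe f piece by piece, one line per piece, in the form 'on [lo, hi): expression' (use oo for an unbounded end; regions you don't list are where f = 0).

invert the common scale on t to get t**(5/2) on [0, 1/2); t*exp(-t) on [1/2, 1); t**(-3/2) on [1, ∞)
peel off the shared t-power: sqrt(t) on [0, 1/2); exp(-t)/t on [1/2, 1); t**(-7/2) on [1, ∞)
back out the shared t-power: t**(3/2) on [0, 1/2); exp(-t) on [1/2, 1); t**(-5/2) on [1, ∞)
f breaks at 1/4, 1/2 into 3 integrals to sum
between 0 and 1/4 the integrand is 4*sqrt(2)*t**(5/2)·t^(s-1)
piece [1/4, 1/2): integrate 2*t*exp(-2*t) against the kernel
piece [1/2, ∞): integrate sqrt(2)/(4*t**(3/2)) against the kernel

on [0, 1/4): 4*sqrt(2)*t**(5/2)
on [1/4, 1/2): 2*t*exp(-2*t)
on [1/2, oo): sqrt(2)/(4*t**(3/2))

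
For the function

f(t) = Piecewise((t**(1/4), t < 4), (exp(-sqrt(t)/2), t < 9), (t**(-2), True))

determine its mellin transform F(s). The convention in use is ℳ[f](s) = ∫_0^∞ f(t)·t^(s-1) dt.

strip the power substitution: sqrt(t) on [0, 2); exp(-t/2) on [2, 3); t**(-4) on [3, ∞)
treat the 3 regions marked off by 4, 9 separately and sum
between 0 and 4 the integrand is t**(1/4)·t^(s-1)
between 4 and 9 the integrand is exp(-sqrt(t)/2)·t^(s-1)
the [9, ∞) slice contributes ∫ t**(-2)·t^(s-1) dt

(162*2**(2*s)*(s - 2)*(4*s + 1)*uppergamma(2*s, 1) - 162*2**(2*s)*(s - 2)*(4*s + 1)*uppergamma(2*s, 3/2) + 324*2**(2*s + 1/2)*(s - 2) - 9**s*(4*s + 1))/(81*(s - 2)*(4*s + 1))
  -1/4 < Re(s) < 2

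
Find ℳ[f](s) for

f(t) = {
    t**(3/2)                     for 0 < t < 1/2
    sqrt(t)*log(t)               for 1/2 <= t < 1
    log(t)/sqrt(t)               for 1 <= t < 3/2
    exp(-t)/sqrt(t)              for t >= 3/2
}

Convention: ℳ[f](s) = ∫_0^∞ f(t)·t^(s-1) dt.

2**(1/2 - s)*(3*2**(s + 1/2)*(2*s - 1)**2*(2*s + 3)*(8*s + (2*s - 1)**2)*uppergamma(s - 1/2, 3/2) - 12*2**(s + 1/2)*(2*s - 1)**2*(2*s + 3) + 12*2**(s + 1/2)*(2*s + 3)*(8*s + (2*s - 1)**2) + 3**(s + 1/2)*(2*s - 1)*(2*s + 3)*(8*s + (2*s - 1)**2)*(-4*log(2) + 4*log(3)) - 8*3**(s + 1/2)*(2*s + 3)*(8*s + (2*s - 1)**2) + 6*(2*s - 1)**3*(2*s + 3)*log(2) + 12*(2*s - 1)**2*(2*s + 3)*log(2) + 12*(2*s - 1)**2*(2*s + 3) + 3*(2*s - 1)**2*(8*s + (2*s - 1)**2))/(6*(2*s - 1)**2*(2*s + 3)*(8*s + (2*s - 1)**2))
  Re(s) > -3/2

back out the shared t-power: t**(5/2) on [0, 1/2); t**(3/2)*log(t) on [1/2, 1); sqrt(t)*log(t) on [1, 3/2); …
remove the shared t-power first: t**2 on [0, 1/2); t*log(t) on [1/2, 1); log(t) on [1, 3/2); …
treat the 4 regions marked off by 1/2, 1, 3/2 separately and sum
on [0, 1/2): add ∫ t**(3/2)·t^(s-1) dt
on [1/2, 1): add ∫ sqrt(t)*log(t)·t^(s-1) dt
piece [1, 3/2): integrate log(t)/sqrt(t) against the kernel
segment [3/2, ∞) carries exp(-t)/sqrt(t); integrate it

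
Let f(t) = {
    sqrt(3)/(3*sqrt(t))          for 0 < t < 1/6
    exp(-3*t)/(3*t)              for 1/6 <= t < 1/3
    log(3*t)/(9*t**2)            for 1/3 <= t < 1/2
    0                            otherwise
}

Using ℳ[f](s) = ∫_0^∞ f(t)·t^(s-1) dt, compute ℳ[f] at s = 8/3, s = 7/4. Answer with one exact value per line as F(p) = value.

reversing the common scale on t: sqrt(6)/(3*sqrt(t)) on [0, 1/3); 2*exp(-3*t/2)/(3*t) on [1/3, 2/3); 4*log(3*t/2)/(9*t**2) on [2/3, 1)
strip the common scale on t: 1/sqrt(t) on [0, 1/2); exp(-t)/t on [1/2, 1); log(t)/t**2 on [1, 3/2)
strip the shared t-power: sqrt(t) on [0, 1/2); exp(-t) on [1/2, 1); log(t)/t on [1, 3/2)
split f at 1/6, 1/3: ℳ[f](s) collects 3 kernel integrals
over [0, 1/6), the kernel integral of sqrt(3)/(3*sqrt(t)) enters the sum
on [1/6, 1/3) integrate f = exp(-3*t)/(3*t) against the kernel
piece [1/3, 1/2): integrate log(3*t)/(9*t**2) against the kernel

F(8/3) = -2**(1/3)/8 - 3**(1/3)*uppergamma(5/3, 1)/27 + 2**(5/6)*3**(1/3)/468 + 3**(1/3)*uppergamma(5/3, 1/2)/27 + log(3**(2**(1/3)/12)/2**(2**(1/3)/12)) + 3**(1/3)/12
F(7/4) = -16*2**(1/4)/9 - 4*2**(1/4)*log(3)/9 - 3**(1/4)*uppergamma(3/4, 1)/9 + 2**(3/4)*3**(1/4)/45 + 3**(1/4)*uppergamma(3/4, 1/2)/9 + 4*2**(1/4)*log(2)/9 + 16*3**(1/4)/9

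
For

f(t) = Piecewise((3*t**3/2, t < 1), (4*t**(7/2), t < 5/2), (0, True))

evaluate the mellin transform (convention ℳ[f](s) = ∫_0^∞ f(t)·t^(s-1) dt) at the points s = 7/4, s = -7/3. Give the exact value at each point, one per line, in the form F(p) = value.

F(7/4) = -178/399 + 3125*2**(3/4)*5**(1/4)/84
F(-7/3) = -33/28 + 30*2**(5/6)*5**(1/6)/7

split f at 1: ℳ[f](s) collects 2 kernel integrals
segment 0 to 1 holds 3*t**3/2; add its integral
for t in [1, 5/2): the term is ∫ 4*t**(7/2)·t^(s-1)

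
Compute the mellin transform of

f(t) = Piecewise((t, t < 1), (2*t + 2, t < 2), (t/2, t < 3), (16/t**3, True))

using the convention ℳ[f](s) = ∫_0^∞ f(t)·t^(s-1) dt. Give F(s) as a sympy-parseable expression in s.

remove the shared t-power first: 1 on [0, 1); 2*(t + 1)/t on [1, 2); 1/2 on [2, 3); …
invert the common scale on t to get 1 on [0, 1/2); (2*t + 1)/t on [1/2, 1); 1/2 on [1, 3/2); …
reversing the shared t-power: t on [0, 1/2); 2*t + 1 on [1/2, 1); t/2 on [1, 3/2); …
along the cuts 1, 2, 3, ℳ[f](s) splits into 4 integrals
∫ t·t^(s-1) over [0, 1)
the [1, 2) slice contributes ∫ (2*t + 2)·t^(s-1) dt
∫ over [2, 3) of t/2·t^(s-1) joins the sum
the [3, ∞) slice contributes ∫ 16/t**3·t^(s-1) dt

(270*2**s*s**2 - 702*2**s*s - 324*2**s + 49*3**s*s**2 - 275*3**s*s - 162*s**2 + 378*s + 324)/(54*s*(s**2 - 2*s - 3))
  -1 < Re(s) < 3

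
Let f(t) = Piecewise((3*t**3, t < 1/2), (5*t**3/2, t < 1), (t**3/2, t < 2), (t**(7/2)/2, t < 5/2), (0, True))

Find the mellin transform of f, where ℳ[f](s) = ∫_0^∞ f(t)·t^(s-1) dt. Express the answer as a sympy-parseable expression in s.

(2**(-s - 3)*(2*s + 7) + 2**(s + 3)*(2*s + 7) - 2*2**(s + 7/2)*(s + 3) + 2*(5/2)**(s + 7/2)*(s + 3) + 8*s + 28)/(2*(s + 3)*(2*s + 7))
  Re(s) > -3

integrate the 4 segments split at 1/2, 1, 2, then add the results
piece [0, 1/2): integrate 3*t**3 against the kernel
piece [1/2, 1): integrate 5*t**3/2 against the kernel
∫ over [1, 2) of t**3/2·t^(s-1) joins the sum
[2, 5/2) adds the kernel integral of t**(7/2)/2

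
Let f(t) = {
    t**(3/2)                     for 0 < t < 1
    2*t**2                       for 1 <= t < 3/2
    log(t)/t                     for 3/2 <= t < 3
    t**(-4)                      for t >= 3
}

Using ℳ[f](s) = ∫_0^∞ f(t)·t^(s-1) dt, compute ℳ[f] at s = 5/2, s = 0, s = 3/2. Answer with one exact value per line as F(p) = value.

F(5/2) = -34*sqrt(3)/27 - 7/36 + log(2**(sqrt(6)/2)*3**(-sqrt(6)/2 + 2*sqrt(3))) + 35*sqrt(6)/24
F(0) = log(6**(1/3)/2) + 365/162
F(3/2) = -538*sqrt(3)/135 - 5/21 + log(2**(sqrt(6))*3**(-sqrt(6) + 2*sqrt(3))) + 83*sqrt(6)/28

along the cuts 1, 3/2, 3, ℳ[f](s) splits into 4 integrals
segment 0 to 1 holds t**(3/2); add its integral
on [1, 3/2): add ∫ 2*t**2·t^(s-1) dt
the [3/2, 3) slice contributes ∫ log(t)/t·t^(s-1) dt
segment [3, ∞) carries t**(-4); integrate it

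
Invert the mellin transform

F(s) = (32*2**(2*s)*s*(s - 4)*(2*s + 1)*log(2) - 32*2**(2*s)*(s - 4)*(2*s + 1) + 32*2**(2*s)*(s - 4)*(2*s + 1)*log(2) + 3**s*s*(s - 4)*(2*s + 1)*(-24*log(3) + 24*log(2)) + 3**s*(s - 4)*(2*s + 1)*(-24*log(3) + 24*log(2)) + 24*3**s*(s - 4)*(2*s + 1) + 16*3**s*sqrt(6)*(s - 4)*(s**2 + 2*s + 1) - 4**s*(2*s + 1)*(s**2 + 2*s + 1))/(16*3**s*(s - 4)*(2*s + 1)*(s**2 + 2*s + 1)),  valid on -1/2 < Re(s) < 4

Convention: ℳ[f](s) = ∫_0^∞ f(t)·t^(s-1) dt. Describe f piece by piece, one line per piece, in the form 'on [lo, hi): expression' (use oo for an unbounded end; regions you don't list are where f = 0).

on [0, 1): sqrt(6)*sqrt(t)/2
on [1, 4/3): 3*t*log(3*t/2)/2
on [4/3, oo): 16/(81*t**4)

remove the common scale on t first: sqrt(t) on [0, 3/2); t*log(t) on [3/2, 2); t**(-4) on [2, ∞)
decompose at 1, 4/3; ℳ[f](s) sums the 3 pieces' integrals
piece [0, 1): integrate sqrt(6)*sqrt(t)/2 against the kernel
∫ 3*t*log(3*t/2)/2·t^(s-1) over [1, 4/3)
over [4/3, ∞), the kernel integral of 16/(81*t**4) enters the sum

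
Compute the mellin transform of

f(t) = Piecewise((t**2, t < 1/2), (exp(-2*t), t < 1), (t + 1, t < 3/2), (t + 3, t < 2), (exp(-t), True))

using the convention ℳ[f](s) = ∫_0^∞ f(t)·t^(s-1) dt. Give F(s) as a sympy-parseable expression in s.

(20*2**(2*s)*s*(s + 2) + 12*2**(2*s)*(s + 2) + 4*2**s*s*(s + 1)*(s + 2)*uppergamma(s, 2) - 8*2**s*s*(s + 2) - 4*2**s*(s + 2) - 8*3**s*s*(s + 2) - 8*3**s*(s + 2) + 4*s*(s + 1)*(s + 2)*uppergamma(s, 1) - 4*s*(s + 1)*(s + 2)*uppergamma(s, 2) + s*(s + 1))/(4*2**s*s*(s + 1)*(s + 2))
  Re(s) > -2

linearity at 1/2, 1, 3/2, 2 turns ℳ[f](s) into 5 summed integrals
[0, 1/2) adds the kernel integral of t**2
for t in [1/2, 1): the term is ∫ exp(-2*t)·t^(s-1)
over [1, 3/2), the kernel integral of (t + 1) enters the sum
piece [3/2, 2): integrate (t + 3) against the kernel
over [2, ∞), the kernel integral of exp(-t) enters the sum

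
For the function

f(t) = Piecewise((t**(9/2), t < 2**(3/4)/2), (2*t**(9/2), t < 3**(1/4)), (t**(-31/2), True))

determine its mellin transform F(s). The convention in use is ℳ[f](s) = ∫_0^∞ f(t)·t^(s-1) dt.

undo the shared t-power: t**4 on [0, 2**(3/4)/2); 2*t**4 on [2**(3/4)/2, 3**(1/4)); t**(-16) on [3**(1/4), ∞)
the power substitution comes off first: t**2 on [0, sqrt(2)/2); 2*t**2 on [sqrt(2)/2, sqrt(3)); t**(-8) on [sqrt(3), ∞)
peel off the power substitution: t on [0, 1/2); 2*t on [1/2, 3); t**(-4) on [3, ∞)
breakpoints 2**(3/4)/2, 3**(1/4): one integral from each of the 3 segments
for t in [0, 2**(3/4)/2): the term is ∫ t**(9/2)·t^(s-1)
for t in [2**(3/4)/2, 3**(1/4)): the term is ∫ 2*t**(9/2)·t^(s-1)
[3**(1/4), ∞) adds the kernel integral of t**(-31/2)

2**(-s/4 - 1/8)*(6**(s/4 + 1/8)*(-4*s - 18)/81 + 6**(s/4 + 17/8)*(54*s - 837)/81 - 2*s + 31)/((2*s - 31)*(2*s + 9))
  -9/2 < Re(s) < 31/2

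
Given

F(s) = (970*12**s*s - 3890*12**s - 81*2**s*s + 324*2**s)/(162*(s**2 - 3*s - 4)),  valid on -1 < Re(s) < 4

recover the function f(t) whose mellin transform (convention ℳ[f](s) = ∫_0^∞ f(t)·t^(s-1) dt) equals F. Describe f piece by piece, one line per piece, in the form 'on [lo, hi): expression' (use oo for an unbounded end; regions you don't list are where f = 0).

on [0, 2): t/4
on [2, 12): t/2
on [12, oo): 256/t**4

peel off the power substitution: t**2/4 on [0, sqrt(2)); t**2/2 on [sqrt(2), 2*sqrt(3)); 256/t**8 on [2*sqrt(3), ∞)
remove the common scale on t first: t**2 on [0, sqrt(2)/2); 2*t**2 on [sqrt(2)/2, sqrt(3)); t**(-8) on [sqrt(3), ∞)
invert the power substitution to get t on [0, 1/2); 2*t on [1/2, 3); t**(-4) on [3, ∞)
slice at 2, 12, transform all 3 pieces, and sum them
the [0, 2) slice contributes ∫ t/4·t^(s-1) dt
on [2, 12): add ∫ t/2·t^(s-1) dt
∫ over [12, ∞) of 256/t**4·t^(s-1) joins the sum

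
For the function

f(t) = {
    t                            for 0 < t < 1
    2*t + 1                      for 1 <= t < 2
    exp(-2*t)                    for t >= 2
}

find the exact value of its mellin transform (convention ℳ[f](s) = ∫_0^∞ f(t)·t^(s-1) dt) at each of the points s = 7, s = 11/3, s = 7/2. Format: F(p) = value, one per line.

along the cuts 1, 2, ℳ[f](s) splits into 3 integrals
over [0, 1), the kernel integral of t enters the sum
∫ (2*t + 1)·t^(s-1) over [1, 2)
∫ exp(-2*t)·t^(s-1) over [2, ∞)

F(7) = 2185*exp(-4)/8 + 4593/56
F(11/3) = -75/154 + 2**(1/3)*uppergamma(11/3, 4)/16 + 696*2**(2/3)/77
F(7/2) = (sqrt(2)*(945*sqrt(pi)*exp(4)*erfc(2) + 29988)/8064 + (-4096 + 75776*sqrt(2))*exp(4)/8064)*exp(-4)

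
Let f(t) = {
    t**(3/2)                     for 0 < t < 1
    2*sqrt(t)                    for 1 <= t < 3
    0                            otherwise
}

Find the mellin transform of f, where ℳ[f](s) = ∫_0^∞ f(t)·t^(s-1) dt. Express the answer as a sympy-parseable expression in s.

(4*sqrt(3)*3**s*(2*s + 3) - 4*s - 10)/((2*s + 1)*(2*s + 3))
  Re(s) > -3/2

the 2 pieces separated at 1 each add one integral
on [0, 1): add ∫ t**(3/2)·t^(s-1) dt
for t in [1, 3): the term is ∫ 2*sqrt(t)·t^(s-1)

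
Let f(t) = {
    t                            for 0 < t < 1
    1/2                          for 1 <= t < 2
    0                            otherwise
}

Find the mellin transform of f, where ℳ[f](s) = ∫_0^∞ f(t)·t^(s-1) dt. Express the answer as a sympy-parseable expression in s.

cuts at 1: linearity sums the 2 kernel integrals
between 0 and 1 the integrand is t·t^(s-1)
on [1, 2): add ∫ 1/2·t^(s-1) dt

(2**s*(s + 1) + s - 1)/(2*s*(s + 1))
  Re(s) > -1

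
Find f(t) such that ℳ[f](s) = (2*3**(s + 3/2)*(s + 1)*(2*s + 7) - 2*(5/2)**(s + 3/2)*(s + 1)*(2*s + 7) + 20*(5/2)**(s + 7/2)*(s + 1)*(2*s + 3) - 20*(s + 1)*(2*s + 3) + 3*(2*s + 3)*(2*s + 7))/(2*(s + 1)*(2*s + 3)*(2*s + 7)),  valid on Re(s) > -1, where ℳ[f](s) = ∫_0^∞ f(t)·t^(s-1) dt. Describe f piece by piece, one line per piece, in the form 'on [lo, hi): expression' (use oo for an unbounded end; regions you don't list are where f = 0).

breakpoints 1, 5/2: one integral from each of the 3 segments
∫ over [0, 1) of 3*t/2·t^(s-1) joins the sum
the [1, 5/2) slice contributes ∫ 5*t**(7/2)·t^(s-1) dt
between 5/2 and 3 the integrand is t**(3/2)/2·t^(s-1)

on [0, 1): 3*t/2
on [1, 5/2): 5*t**(7/2)
on [5/2, 3): t**(3/2)/2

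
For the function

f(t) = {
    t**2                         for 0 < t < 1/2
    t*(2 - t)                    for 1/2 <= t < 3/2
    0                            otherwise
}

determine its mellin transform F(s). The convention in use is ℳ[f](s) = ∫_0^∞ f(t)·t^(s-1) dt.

peel off the shared t-power: t on [0, 1/2); 2 - t on [1/2, 3/2)
split f at 1/2: ℳ[f](s) collects 2 kernel integrals
on [0, 1/2) integrate f = t**2 against the kernel
[1/2, 3/2) adds the kernel integral of t*(2 - t)

(3*3**s*(s + 1) + 12*3**s - 2*s - 6)/(4*2**s*(s + 1)*(s + 2))
  Re(s) > -2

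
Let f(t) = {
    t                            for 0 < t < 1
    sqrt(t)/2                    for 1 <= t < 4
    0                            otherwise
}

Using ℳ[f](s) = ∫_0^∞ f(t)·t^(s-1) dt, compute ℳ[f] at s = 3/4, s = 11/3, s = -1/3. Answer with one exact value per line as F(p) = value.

back out the shared t-power: sqrt(t) on [0, 1); 1/2 on [1, 4)
invert the power substitution to get t on [0, 1); 1/2 on [1, 2)
breakpoints 1: one integral from each of the 2 segments
∫ over [0, 1) of t·t^(s-1) joins the sum
∫ sqrt(t)/2·t^(s-1) over [1, 4)

F(3/4) = 6/35 + 8*sqrt(2)/5
F(11/3) = 33/350 + 768*2**(1/3)/25
F(-1/3) = -3/2 + 3*2**(1/3)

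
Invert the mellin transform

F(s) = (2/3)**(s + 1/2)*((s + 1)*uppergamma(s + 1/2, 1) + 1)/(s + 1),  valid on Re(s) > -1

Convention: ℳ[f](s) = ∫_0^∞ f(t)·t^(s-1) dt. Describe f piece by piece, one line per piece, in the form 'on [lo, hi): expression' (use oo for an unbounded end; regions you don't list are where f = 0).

strip the shared t-power: sqrt(6)*sqrt(t)/2 on [0, 2/3); exp(-3*t/2) on [2/3, ∞)
undo the common scale on t: sqrt(t) on [0, 1); exp(-t) on [1, ∞)
summing 2 kernel integrals split by 2/3 yields ℳ[f](s)
[0, 2/3) adds the kernel integral of sqrt(6)*t/2
on [2/3, ∞): add ∫ sqrt(t)*exp(-3*t/2)·t^(s-1) dt

on [0, 2/3): sqrt(6)*t/2
on [2/3, oo): sqrt(t)*exp(-3*t/2)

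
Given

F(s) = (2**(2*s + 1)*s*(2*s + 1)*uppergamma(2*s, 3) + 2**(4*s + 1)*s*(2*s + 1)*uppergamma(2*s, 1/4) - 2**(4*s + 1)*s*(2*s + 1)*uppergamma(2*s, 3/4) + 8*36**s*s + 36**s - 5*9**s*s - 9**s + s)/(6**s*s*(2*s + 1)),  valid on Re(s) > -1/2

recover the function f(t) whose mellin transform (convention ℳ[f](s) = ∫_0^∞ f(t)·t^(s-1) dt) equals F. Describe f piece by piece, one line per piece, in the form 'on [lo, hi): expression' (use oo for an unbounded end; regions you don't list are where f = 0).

on [0, 1/6): sqrt(6)*sqrt(t)/2
on [1/6, 3/2): exp(-sqrt(6)*sqrt(t)/4)
on [3/2, 6): sqrt(6)*sqrt(t)/2 + 1
on [6, oo): exp(-sqrt(6)*sqrt(t)/2)

back out the common scale on t: sqrt(t) on [0, 1/4); exp(-sqrt(t)/2) on [1/4, 9/4); sqrt(t) + 1 on [9/4, 9); …
invert the power substitution to get t on [0, 1/2); exp(-t/2) on [1/2, 3/2); t + 1 on [3/2, 3); …
f breaks at 1/6, 3/2, 6 into 4 integrals to sum
∫ sqrt(6)*sqrt(t)/2·t^(s-1) over [0, 1/6)
∫ over [1/6, 3/2) of exp(-sqrt(6)*sqrt(t)/4)·t^(s-1) joins the sum
on [3/2, 6) integrate f = (sqrt(6)*sqrt(t)/2 + 1) against the kernel
the [6, ∞) slice contributes ∫ exp(-sqrt(6)*sqrt(t)/2)·t^(s-1) dt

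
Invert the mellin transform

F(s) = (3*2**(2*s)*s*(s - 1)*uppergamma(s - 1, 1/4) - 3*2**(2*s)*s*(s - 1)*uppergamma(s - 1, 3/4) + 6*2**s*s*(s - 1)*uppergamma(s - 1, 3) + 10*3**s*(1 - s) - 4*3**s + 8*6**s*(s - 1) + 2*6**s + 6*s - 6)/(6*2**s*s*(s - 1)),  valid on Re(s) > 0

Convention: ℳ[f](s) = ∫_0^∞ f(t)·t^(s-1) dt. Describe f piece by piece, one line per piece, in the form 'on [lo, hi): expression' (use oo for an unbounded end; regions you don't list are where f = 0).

on [0, 1/2): 1
on [1/2, 3/2): exp(-t/2)/t
on [3/2, 3): (t + 1)/t
on [3, oo): exp(-t)/t

peel off the shared t-power: t on [0, 1/2); exp(-t/2) on [1/2, 3/2); t + 1 on [3/2, 3); …
cuts at 1/2, 3/2, 3: linearity sums the 4 kernel integrals
on [0, 1/2) integrate f = 1 against the kernel
on [1/2, 3/2): add ∫ exp(-t/2)/t·t^(s-1) dt
the [3/2, 3) slice contributes ∫ (t + 1)/t·t^(s-1) dt
on [3, ∞): add ∫ exp(-t)/t·t^(s-1) dt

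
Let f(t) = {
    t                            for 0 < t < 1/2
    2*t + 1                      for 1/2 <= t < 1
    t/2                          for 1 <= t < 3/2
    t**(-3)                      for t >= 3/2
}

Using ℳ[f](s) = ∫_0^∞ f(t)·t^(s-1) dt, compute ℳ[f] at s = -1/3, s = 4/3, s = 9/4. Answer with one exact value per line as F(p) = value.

f breaks at 1/2, 1, 3/2 into 4 integrals to sum
the [0, 1/2) slice contributes ∫ t·t^(s-1) dt
on [1/2, 1): add ∫ (2*t + 1)·t^(s-1) dt
between 1 and 3/2 the integrand is t/2·t^(s-1)
over [3/2, ∞), the kernel integral of t**(-3) enters the sum

F(-1/3) = 2**(1/3)*(-405*2**(2/3) + 437*3**(2/3) + 2430)/1080
F(4/3) = 2**(2/3)*(-405 + 629*3**(1/3) + 1170*2**(1/3))/1680
F(9/4) = 2**(3/4)*(-70 + 424*2**(1/4) + 659*3**(1/4))/936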